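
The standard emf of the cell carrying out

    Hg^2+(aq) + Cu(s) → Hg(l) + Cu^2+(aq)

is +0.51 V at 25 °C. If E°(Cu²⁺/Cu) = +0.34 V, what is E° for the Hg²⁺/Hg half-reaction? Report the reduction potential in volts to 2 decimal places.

+0.85 V

In the reaction as written the Hg²⁺/Hg couple is reduced (cathode) and Cu²⁺/Cu is oxidized (anode), so E°cell = E°(Hg²⁺/Hg) − E°(Cu²⁺/Cu).
E°(Hg²⁺/Hg) = E°cell + E°(anode) = +0.51 + (+0.34) = +0.85 V.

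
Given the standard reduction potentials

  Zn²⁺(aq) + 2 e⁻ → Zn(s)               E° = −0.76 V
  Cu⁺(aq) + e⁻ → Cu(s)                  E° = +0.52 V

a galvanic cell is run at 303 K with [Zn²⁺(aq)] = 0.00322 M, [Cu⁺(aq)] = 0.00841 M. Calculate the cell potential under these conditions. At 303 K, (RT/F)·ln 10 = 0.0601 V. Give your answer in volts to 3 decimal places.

+1.230 V

Cu⁺/Cu is reduced (cathode, E° = +0.52 V) and Zn²⁺/Zn is oxidized (anode).
The standard potential is +0.52 − (−0.76) = +1.28 V and the balanced reaction transfers n = 2 electrons.
For the overall reaction 2 Cu⁺(aq) + Zn(s) → 2 Cu(s) + Zn²⁺(aq), Q = [Zn²⁺(aq)] / [Cu⁺(aq)]^2 = 45.5, giving log Q = 1.658.
E = E° − (0.0601/n)·log Q = +1.28 − (0.0601/2)(1.658) = +1.230 V.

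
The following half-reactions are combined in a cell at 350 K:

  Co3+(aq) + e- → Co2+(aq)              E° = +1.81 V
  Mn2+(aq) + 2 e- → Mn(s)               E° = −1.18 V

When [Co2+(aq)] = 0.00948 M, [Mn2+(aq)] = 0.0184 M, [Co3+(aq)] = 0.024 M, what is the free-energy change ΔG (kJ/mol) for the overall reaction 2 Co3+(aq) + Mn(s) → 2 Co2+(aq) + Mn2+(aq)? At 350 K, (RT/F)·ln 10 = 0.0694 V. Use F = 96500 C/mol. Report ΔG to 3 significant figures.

−594 kJ/mol

The standard cell potential is +1.81 − (−1.18) = +2.99 V, with n = 2 electrons in the balanced equation.
Here Q = ([Co2+(aq)]^2·[Mn2+(aq)]) / [Co3+(aq)]^2 = 0.00287 (log Q = −2.542), giving E = +2.99 − (0.0694/2)·(−2.542) = +3.0782 V.
ΔG = −nFE = −(2)(96500)(+3.0782) J/mol = −594 kJ/mol.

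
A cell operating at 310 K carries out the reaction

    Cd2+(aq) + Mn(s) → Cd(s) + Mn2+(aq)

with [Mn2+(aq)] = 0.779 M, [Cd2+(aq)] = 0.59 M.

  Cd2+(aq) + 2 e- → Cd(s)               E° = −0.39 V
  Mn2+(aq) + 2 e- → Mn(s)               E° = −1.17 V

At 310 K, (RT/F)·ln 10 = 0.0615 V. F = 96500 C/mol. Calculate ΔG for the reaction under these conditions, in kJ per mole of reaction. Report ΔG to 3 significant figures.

The standard cell potential is −0.39 − (−1.17) = +0.78 V, with n = 2 electrons in the balanced equation.
Here Q = [Mn2+(aq)] / [Cd2+(aq)] = 1.32 (log Q = 0.121), giving E = +0.78 − (0.0615/2)·(0.121) = +0.7763 V.
Finally ΔG = −nFE = −(2)(96500 C/mol)(+0.7763 V) = −150 kJ/mol.

−150 kJ/mol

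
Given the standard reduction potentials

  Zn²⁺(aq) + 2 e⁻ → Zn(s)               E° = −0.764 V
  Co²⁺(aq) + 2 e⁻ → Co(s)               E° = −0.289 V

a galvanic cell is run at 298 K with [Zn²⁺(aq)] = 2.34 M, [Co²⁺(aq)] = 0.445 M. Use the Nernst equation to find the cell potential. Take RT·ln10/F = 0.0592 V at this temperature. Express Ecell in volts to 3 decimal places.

Since E°(Co²⁺/Co) > E°(Zn²⁺/Zn), Co²⁺/Co serves as the cathode.
E°cell = −0.289 − (−0.764) = +0.475 V, with n = 2 electrons transferred.
The balanced reaction is Co²⁺(aq) + Zn(s) → Co(s) + Zn²⁺(aq), so Q = [Zn²⁺(aq)] / [Co²⁺(aq)] = 5.26 and log Q = 0.721.
Applying E = E° − (RT ln10/nF)·log Q gives +0.475 − (0.0592/2)(0.721) = +0.454 V.

+0.454 V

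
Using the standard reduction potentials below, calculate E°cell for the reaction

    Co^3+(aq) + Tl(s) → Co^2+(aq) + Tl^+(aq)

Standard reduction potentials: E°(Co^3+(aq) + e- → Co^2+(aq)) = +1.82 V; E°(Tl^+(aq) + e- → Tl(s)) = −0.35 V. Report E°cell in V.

+2.17 V

In the reaction as written, Co^3+(aq) is reduced (cathode) and Tl^+(aq) is produced by oxidation at the anode.
E°cell = E°(cathode) − E°(anode) = +1.82 − (−0.35) = +2.17 V.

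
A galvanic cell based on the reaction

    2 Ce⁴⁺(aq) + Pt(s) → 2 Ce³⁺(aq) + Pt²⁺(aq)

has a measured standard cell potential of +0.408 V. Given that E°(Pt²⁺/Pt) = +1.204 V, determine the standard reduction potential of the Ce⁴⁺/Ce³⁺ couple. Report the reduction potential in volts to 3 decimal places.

In the reaction as written the Ce⁴⁺/Ce³⁺ couple is reduced (cathode) and Pt²⁺/Pt is oxidized (anode), so E°cell = E°(Ce⁴⁺/Ce³⁺) − E°(Pt²⁺/Pt).
E°(Ce⁴⁺/Ce³⁺) = E°cell + E°(anode) = +0.408 + (+1.204) = +1.612 V.

+1.612 V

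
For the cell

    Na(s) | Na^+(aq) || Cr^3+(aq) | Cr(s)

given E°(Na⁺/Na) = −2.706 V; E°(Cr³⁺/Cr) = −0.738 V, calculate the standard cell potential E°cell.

By convention the left-hand electrode in cell notation is the anode (oxidation) and the right-hand electrode is the cathode (reduction).
E°cell = E°(right) − E°(left) = −0.738 − (−2.706) = +1.968 V.

+1.968 V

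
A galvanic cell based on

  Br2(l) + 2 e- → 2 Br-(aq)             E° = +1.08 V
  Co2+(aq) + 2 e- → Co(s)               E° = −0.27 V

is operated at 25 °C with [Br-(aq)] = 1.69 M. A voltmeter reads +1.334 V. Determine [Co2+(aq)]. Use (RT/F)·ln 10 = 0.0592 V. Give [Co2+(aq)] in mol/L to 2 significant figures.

Br₂/Br⁻ is the cathode (higher E°); E°cell = +1.08 − (−0.27) = +1.35 V with n = 2.
Since E = E° − (0.0592/n)·log Q, log Q = n(E° − E)/0.0592 = 0.541.
The balanced reaction is Br2(l) + Co(s) → 2 Br-(aq) + Co2+(aq), so Q = [Br-(aq)]^2·[Co2+(aq)].
Solving for the unknown gives log [Co2+(aq)] = 0.085, so [Co2+(aq)] ≈ 1.2 M.

1.2 M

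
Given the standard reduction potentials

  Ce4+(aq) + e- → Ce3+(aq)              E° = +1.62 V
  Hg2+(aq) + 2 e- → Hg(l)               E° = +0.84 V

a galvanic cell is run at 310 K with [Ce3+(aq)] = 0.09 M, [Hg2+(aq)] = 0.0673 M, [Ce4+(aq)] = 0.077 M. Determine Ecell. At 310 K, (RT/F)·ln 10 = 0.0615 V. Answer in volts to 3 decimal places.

Ce⁴⁺/Ce³⁺ is reduced (cathode, E° = +1.62 V) and Hg²⁺/Hg is oxidized (anode).
E°cell = E°cat − E°an = +1.62 − (+0.84) = +0.78 V; n = 2.
For the overall reaction 2 Ce4+(aq) + Hg(l) → 2 Ce3+(aq) + Hg2+(aq), Q = ([Ce3+(aq)]^2·[Hg2+(aq)]) / [Ce4+(aq)]^2 = 0.0919, giving log Q = −1.036.
Applying E = E° − (RT ln10/nF)·log Q gives +0.78 − (0.0615/2)(−1.036) = +0.812 V.

+0.812 V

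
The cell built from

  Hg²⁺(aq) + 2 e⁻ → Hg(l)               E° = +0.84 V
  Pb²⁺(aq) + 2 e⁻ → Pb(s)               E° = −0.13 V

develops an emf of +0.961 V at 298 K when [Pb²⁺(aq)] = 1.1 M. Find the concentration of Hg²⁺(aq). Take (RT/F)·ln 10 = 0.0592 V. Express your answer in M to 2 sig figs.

Hg²⁺/Hg is the cathode (higher E°); E°cell = +0.84 − (−0.13) = +0.97 V with n = 2.
Rearranging E = E° − (0.0592/n)·log Q gives log Q = 2(+0.97 − (+0.961))/0.0592 = 0.304.
Balancing electrons gives Hg²⁺(aq) + Pb(s) → Hg(l) + Pb²⁺(aq); thus Q = [Pb²⁺(aq)] / [Hg²⁺(aq)].
Solving for the unknown gives log [Hg²⁺(aq)] = −0.263, so [Hg²⁺(aq)] ≈ 0.55 M.

0.55 M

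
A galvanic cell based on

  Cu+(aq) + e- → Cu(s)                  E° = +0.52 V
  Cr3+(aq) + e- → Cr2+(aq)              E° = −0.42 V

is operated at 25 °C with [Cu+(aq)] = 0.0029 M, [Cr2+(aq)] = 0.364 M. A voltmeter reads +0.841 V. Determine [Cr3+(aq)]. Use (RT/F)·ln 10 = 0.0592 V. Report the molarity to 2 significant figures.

The Cu⁺/Cu couple has the larger reduction potential, so it is the cathode: E°cell = +0.52 − (−0.42) = +0.94 V and n = 1.
Rearranging E = E° − (0.0592/n)·log Q gives log Q = 1(+0.94 − (+0.841))/0.0592 = 1.672.
The balanced reaction is Cu+(aq) + Cr2+(aq) → Cu(s) + Cr3+(aq), so Q = [Cr3+(aq)] / ([Cu+(aq)]·[Cr2+(aq)]).
Solving for the unknown gives log [Cr3+(aq)] = −1.305, so [Cr3+(aq)] ≈ 0.050 M.

0.050 M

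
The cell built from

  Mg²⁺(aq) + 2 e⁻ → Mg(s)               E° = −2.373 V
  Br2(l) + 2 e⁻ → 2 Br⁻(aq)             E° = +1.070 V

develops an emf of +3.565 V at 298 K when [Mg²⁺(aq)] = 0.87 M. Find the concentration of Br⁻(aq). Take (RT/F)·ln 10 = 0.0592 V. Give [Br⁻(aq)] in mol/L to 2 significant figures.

0.0093 M

With Br₂/Br⁻ at the cathode and Mg²⁺/Mg at the anode, E°cell = +1.070 − (−2.373) = +3.443 V (n = 2).
Rearranging E = E° − (0.0592/n)·log Q gives log Q = 2(+3.443 − (+3.565))/0.0592 = −4.122.
For Br2(l) + Mg(s) → 2 Br⁻(aq) + Mg²⁺(aq), the reaction quotient is Q = [Br⁻(aq)]^2·[Mg²⁺(aq)].
Isolating [Br⁻(aq)] in Q = 10^{−4.122} yields log [Br⁻(aq)] = −2.031, i.e. 0.0093 M.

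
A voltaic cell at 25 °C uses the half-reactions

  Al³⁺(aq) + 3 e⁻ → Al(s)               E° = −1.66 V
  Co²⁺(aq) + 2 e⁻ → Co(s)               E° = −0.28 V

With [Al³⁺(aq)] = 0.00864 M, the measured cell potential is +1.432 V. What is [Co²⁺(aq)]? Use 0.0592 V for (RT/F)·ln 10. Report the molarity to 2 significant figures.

2.4 M

With Co²⁺/Co at the cathode and Al³⁺/Al at the anode, E°cell = −0.28 − (−1.66) = +1.38 V (n = 6).
Since E = E° − (0.0592/n)·log Q, log Q = n(E° − E)/0.0592 = −5.270.
Balancing electrons gives 3 Co²⁺(aq) + 2 Al(s) → 3 Co(s) + 2 Al³⁺(aq); thus Q = [Al³⁺(aq)]^2 / [Co²⁺(aq)]^3.
Isolating [Co²⁺(aq)] in Q = 10^{−5.270} yields log [Co²⁺(aq)] = 0.381, i.e. 2.4 M.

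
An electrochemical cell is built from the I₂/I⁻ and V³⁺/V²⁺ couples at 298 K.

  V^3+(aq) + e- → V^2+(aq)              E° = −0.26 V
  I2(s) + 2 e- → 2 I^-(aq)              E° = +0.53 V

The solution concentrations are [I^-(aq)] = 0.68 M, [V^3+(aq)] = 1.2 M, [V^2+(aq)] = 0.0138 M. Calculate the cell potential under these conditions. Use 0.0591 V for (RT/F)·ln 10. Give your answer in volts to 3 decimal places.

+0.685 V

I₂/I⁻ is reduced (cathode, E° = +0.53 V) and V³⁺/V²⁺ is oxidized (anode).
The standard potential is +0.53 − (−0.26) = +0.79 V and the balanced reaction transfers n = 2 electrons.
Balancing gives I2(s) + 2 V^2+(aq) → 2 I^-(aq) + 2 V^3+(aq); hence Q = ([I^-(aq)]^2·[V^3+(aq)]^2) / [V^2+(aq)]^2 = 3.5×10^3 (log Q = 3.544).
By the Nernst equation, E = +0.79 − (0.0591/2)·(3.544) = +0.685 V.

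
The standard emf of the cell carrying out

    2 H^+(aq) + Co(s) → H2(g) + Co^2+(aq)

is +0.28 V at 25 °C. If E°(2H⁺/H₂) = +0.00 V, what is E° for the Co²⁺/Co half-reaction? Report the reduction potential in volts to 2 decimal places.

−0.28 V

In the reaction as written the 2H⁺/H₂ couple is reduced (cathode) and Co²⁺/Co is oxidized (anode), so E°cell = E°(2H⁺/H₂) − E°(Co²⁺/Co).
E°(Co²⁺/Co) = E°(cathode) − E°cell = +0.00 − (+0.28) = −0.28 V.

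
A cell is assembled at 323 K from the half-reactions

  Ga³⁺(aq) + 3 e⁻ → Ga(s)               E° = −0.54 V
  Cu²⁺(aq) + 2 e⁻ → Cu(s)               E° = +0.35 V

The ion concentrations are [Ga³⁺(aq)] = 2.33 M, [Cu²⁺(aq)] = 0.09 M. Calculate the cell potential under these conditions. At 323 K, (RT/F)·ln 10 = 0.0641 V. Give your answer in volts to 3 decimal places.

Cu²⁺/Cu is reduced (cathode, E° = +0.35 V) and Ga³⁺/Ga is oxidized (anode).
The standard potential is +0.35 − (−0.54) = +0.89 V and the balanced reaction transfers n = 6 electrons.
The balanced reaction is 3 Cu²⁺(aq) + 2 Ga(s) → 3 Cu(s) + 2 Ga³⁺(aq), so Q = [Ga³⁺(aq)]^2 / [Cu²⁺(aq)]^3 = 7.45×10^3 and log Q = 3.872.
E = E° − (0.0641/n)·log Q = +0.89 − (0.0641/6)(3.872) = +0.849 V.

+0.849 V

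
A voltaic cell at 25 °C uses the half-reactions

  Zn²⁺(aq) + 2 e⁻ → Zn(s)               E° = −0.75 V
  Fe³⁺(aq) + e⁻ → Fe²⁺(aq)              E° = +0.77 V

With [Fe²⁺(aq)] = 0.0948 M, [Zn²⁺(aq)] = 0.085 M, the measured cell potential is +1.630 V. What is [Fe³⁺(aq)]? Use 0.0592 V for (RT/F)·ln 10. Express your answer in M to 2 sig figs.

The Fe³⁺/Fe²⁺ couple has the larger reduction potential, so it is the cathode: E°cell = +0.77 − (−0.75) = +1.52 V and n = 2.
From the Nernst equation, log Q = n(E° − E)/0.0592 = 2·(+1.52 − (+1.630))/0.0592 = −3.716.
For 2 Fe³⁺(aq) + Zn(s) → 2 Fe²⁺(aq) + Zn²⁺(aq), the reaction quotient is Q = ([Fe²⁺(aq)]^2·[Zn²⁺(aq)]) / [Fe³⁺(aq)]^2.
Isolating [Fe³⁺(aq)] in Q = 10^{−3.716} yields log [Fe³⁺(aq)] = 0.300, i.e. 2.0 M.

2.0 M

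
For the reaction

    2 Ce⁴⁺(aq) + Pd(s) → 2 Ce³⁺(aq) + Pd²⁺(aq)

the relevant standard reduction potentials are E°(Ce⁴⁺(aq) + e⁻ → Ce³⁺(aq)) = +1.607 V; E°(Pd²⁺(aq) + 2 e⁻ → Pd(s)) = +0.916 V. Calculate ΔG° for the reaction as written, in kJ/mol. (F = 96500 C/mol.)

−133 kJ/mol

In the reaction as written Ce⁴⁺(aq) is reduced, so the Ce⁴⁺/Ce³⁺ couple is the cathode and Pd²⁺/Pd is the anode.
E°cell = +1.607 − (+0.916) = +0.691 V; balancing electrons gives n = 2.
ΔG° = −nFE°cell = −(2)(96500)(+0.691) J/mol = −133 kJ/mol.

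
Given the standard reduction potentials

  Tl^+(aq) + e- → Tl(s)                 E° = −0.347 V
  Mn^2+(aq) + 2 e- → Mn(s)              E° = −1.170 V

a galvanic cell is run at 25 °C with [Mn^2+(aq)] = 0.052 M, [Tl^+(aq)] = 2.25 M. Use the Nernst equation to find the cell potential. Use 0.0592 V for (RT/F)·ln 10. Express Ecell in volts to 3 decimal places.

+0.882 V

Tl⁺/Tl is reduced (cathode, E° = −0.347 V) and Mn²⁺/Mn is oxidized (anode).
E°cell = E°cat − E°an = −0.347 − (−1.170) = +0.823 V; n = 2.
The balanced reaction is 2 Tl^+(aq) + Mn(s) → 2 Tl(s) + Mn^2+(aq), so Q = [Mn^2+(aq)] / [Tl^+(aq)]^2 = 0.0103 and log Q = −1.988.
E = E° − (0.0592/n)·log Q = +0.823 − (0.0592/2)(−1.988) = +0.882 V.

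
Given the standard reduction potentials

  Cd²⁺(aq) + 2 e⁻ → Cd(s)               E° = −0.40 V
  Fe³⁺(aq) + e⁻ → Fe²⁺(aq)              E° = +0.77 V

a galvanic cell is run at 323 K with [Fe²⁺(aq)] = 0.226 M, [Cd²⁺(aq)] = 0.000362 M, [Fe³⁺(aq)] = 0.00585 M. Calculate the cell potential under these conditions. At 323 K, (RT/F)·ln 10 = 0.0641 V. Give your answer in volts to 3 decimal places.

+1.179 V

Since E°(Fe³⁺/Fe²⁺) > E°(Cd²⁺/Cd), Fe³⁺/Fe²⁺ serves as the cathode.
E°cell = E°cat − E°an = +0.77 − (−0.40) = +1.17 V; n = 2.
Balancing gives 2 Fe³⁺(aq) + Cd(s) → 2 Fe²⁺(aq) + Cd²⁺(aq); hence Q = ([Fe²⁺(aq)]^2·[Cd²⁺(aq)]) / [Fe³⁺(aq)]^2 = 0.54 (log Q = −0.267).
By the Nernst equation, E = +1.17 − (0.0641/2)·(−0.267) = +1.179 V.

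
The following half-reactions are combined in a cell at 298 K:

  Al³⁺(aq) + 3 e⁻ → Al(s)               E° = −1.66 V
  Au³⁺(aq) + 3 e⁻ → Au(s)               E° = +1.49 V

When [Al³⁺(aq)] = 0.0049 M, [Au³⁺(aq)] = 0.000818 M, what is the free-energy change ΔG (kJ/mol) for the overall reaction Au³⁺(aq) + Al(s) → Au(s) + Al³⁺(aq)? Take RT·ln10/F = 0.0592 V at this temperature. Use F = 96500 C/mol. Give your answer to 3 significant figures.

The standard cell potential is +1.49 − (−1.66) = +3.15 V, with n = 3 electrons in the balanced equation.
The reaction quotient is [Al³⁺(aq)] / [Au³⁺(aq)] = 5.99; by Nernst, E = +3.15 − (0.0592/3)(0.777) = +3.1347 V.
Then ΔG = −nFE = −3 × 96500 × +3.1347 J/mol = −907 kJ/mol.

−907 kJ/mol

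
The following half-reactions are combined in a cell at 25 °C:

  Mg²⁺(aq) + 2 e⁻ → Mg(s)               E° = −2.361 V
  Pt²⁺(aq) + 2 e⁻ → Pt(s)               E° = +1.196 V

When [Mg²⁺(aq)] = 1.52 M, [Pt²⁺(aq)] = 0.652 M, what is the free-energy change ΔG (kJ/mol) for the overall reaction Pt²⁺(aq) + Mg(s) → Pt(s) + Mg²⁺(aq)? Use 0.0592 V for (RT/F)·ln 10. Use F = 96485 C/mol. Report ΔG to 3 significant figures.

E°cell = +1.196 − (−2.361) = +3.557 V; the balanced reaction transfers n = 2 electrons.
Q = [Mg²⁺(aq)] / [Pt²⁺(aq)] = 2.33, so log Q = 0.368 and E = +3.557 − (0.0592/2)(0.368) = +3.5461 V.
ΔG = −nFE = −(2)(96485)(+3.5461) J/mol = −684 kJ/mol.

−684 kJ/mol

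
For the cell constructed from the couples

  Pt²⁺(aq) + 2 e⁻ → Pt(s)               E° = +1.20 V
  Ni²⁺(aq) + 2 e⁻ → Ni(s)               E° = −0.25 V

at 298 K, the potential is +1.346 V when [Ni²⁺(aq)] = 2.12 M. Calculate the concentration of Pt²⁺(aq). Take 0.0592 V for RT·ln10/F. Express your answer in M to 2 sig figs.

The Pt²⁺/Pt couple has the larger reduction potential, so it is the cathode: E°cell = +1.20 − (−0.25) = +1.45 V and n = 2.
From the Nernst equation, log Q = n(E° − E)/0.0592 = 2·(+1.45 − (+1.346))/0.0592 = 3.514.
The balanced reaction is Pt²⁺(aq) + Ni(s) → Pt(s) + Ni²⁺(aq), so Q = [Ni²⁺(aq)] / [Pt²⁺(aq)].
Isolating [Pt²⁺(aq)] in Q = 10^{3.514} yields log [Pt²⁺(aq)] = −3.188, i.e. 0.00065 M.

0.00065 M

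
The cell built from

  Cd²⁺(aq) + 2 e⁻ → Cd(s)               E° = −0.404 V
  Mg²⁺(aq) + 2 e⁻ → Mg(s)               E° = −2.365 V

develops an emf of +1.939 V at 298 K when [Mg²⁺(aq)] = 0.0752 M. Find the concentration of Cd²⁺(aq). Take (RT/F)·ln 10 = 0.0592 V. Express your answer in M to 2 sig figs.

The Cd²⁺/Cd couple has the larger reduction potential, so it is the cathode: E°cell = −0.404 − (−2.365) = +1.961 V and n = 2.
Since E = E° − (0.0592/n)·log Q, log Q = n(E° − E)/0.0592 = 0.743.
Balancing electrons gives Cd²⁺(aq) + Mg(s) → Cd(s) + Mg²⁺(aq); thus Q = [Mg²⁺(aq)] / [Cd²⁺(aq)].
Solving for the unknown gives log [Cd²⁺(aq)] = −1.867, so [Cd²⁺(aq)] ≈ 0.014 M.

0.014 M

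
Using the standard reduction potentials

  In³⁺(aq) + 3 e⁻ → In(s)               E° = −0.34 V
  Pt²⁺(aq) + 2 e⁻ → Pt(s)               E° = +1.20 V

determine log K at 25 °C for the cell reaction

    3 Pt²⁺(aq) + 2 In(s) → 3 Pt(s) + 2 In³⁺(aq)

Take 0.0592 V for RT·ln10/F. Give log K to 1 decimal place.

log K = 156.1

The Pt²⁺/Pt couple is reduced (cathode); E°cell = +1.20 − (−0.34) = +1.54 V with n = 6.
At equilibrium E = 0, so log K = nE°cell / 0.0592 = (6)(+1.54) / 0.0592 = 156.1.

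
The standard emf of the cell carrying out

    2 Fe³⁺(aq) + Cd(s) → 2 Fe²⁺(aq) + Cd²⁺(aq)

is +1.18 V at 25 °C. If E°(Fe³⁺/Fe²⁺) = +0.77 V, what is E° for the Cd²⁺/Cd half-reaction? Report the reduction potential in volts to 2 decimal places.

In the reaction as written the Fe³⁺/Fe²⁺ couple is reduced (cathode) and Cd²⁺/Cd is oxidized (anode), so E°cell = E°(Fe³⁺/Fe²⁺) − E°(Cd²⁺/Cd).
E°(Cd²⁺/Cd) = E°(cathode) − E°cell = +0.77 − (+1.18) = −0.41 V.

−0.41 V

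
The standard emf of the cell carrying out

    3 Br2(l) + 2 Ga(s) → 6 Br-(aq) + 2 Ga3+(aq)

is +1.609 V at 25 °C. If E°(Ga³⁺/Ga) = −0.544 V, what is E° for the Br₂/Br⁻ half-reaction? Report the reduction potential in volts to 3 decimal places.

+1.065 V

In the reaction as written the Br₂/Br⁻ couple is reduced (cathode) and Ga³⁺/Ga is oxidized (anode), so E°cell = E°(Br₂/Br⁻) − E°(Ga³⁺/Ga).
E°(Br₂/Br⁻) = E°cell + E°(anode) = +1.609 + (−0.544) = +1.065 V.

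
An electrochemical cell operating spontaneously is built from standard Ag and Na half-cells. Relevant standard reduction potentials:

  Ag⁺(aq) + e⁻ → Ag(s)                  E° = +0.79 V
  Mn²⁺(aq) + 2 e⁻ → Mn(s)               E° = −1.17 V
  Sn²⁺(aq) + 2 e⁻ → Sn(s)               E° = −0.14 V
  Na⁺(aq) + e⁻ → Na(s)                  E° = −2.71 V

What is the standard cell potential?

The Ag⁺/Ag couple has the higher E°, so Ag ion is reduced (cathode) and Na is oxidized (anode).
E°cell = E°(cathode) − E°(anode) = +0.79 − (−2.71) = +3.50 V.

+3.50 V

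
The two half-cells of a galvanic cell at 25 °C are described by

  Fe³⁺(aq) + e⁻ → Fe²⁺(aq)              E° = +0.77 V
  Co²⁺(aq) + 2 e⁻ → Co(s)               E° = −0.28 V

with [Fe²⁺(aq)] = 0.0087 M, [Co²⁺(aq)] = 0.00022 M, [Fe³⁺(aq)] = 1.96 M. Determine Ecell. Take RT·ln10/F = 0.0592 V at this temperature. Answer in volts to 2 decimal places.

Since E°(Fe³⁺/Fe²⁺) > E°(Co²⁺/Co), Fe³⁺/Fe²⁺ serves as the cathode.
E°cell = +0.77 − (−0.28) = +1.05 V, with n = 2 electrons transferred.
The balanced reaction is 2 Fe³⁺(aq) + Co(s) → 2 Fe²⁺(aq) + Co²⁺(aq), so Q = ([Fe²⁺(aq)]^2·[Co²⁺(aq)]) / [Fe³⁺(aq)]^2 = 4.33×10^−9 and log Q = −8.363.
E = E° − (0.0592/n)·log Q = +1.05 − (0.0592/2)(−8.363) = +1.30 V.

+1.30 V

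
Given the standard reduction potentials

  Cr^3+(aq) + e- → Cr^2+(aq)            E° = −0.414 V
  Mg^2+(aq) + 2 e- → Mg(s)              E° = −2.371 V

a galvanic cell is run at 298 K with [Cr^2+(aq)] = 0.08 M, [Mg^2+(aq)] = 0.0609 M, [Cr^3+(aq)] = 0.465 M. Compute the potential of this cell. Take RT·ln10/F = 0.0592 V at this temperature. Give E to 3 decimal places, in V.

Since E°(Cr³⁺/Cr²⁺) > E°(Mg²⁺/Mg), Cr³⁺/Cr²⁺ serves as the cathode.
The standard potential is −0.414 − (−2.371) = +1.957 V and the balanced reaction transfers n = 2 electrons.
The balanced reaction is 2 Cr^3+(aq) + Mg(s) → 2 Cr^2+(aq) + Mg^2+(aq), so Q = ([Cr^2+(aq)]^2·[Mg^2+(aq)]) / [Cr^3+(aq)]^2 = 0.0018 and log Q = −2.744.
By the Nernst equation, E = +1.957 − (0.0592/2)·(−2.744) = +2.038 V.

+2.038 V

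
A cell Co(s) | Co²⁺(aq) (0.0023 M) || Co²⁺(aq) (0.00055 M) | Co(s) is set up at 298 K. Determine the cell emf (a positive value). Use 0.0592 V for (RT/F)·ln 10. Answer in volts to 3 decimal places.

0.018 V

For a concentration cell E°cell = 0, since both electrodes use the same couple.
The compartment with the higher Co²⁺(aq) concentration (0.0023 M) acts as the cathode; ions are reduced there and produced at the dilute (0.00055 M) anode.
With n = 2, Ecell = −(0.0592/2)·log([dilute]/[conc]) = −(0.0592/2)·log(0.00055/0.0023) = +0.018 V.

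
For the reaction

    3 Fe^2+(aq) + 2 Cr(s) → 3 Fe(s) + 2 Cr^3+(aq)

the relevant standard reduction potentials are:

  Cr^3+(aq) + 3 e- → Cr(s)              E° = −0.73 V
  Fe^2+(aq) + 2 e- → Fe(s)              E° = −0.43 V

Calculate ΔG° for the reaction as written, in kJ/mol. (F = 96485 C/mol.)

In the reaction as written Fe^2+(aq) is reduced, so the Fe²⁺/Fe couple is the cathode and Cr³⁺/Cr is the anode.
E°cell = −0.43 − (−0.73) = +0.30 V; balancing electrons gives n = 6.
ΔG° = −nFE°cell = −(6)(96485)(+0.30) J/mol = −174 kJ/mol.

−174 kJ/mol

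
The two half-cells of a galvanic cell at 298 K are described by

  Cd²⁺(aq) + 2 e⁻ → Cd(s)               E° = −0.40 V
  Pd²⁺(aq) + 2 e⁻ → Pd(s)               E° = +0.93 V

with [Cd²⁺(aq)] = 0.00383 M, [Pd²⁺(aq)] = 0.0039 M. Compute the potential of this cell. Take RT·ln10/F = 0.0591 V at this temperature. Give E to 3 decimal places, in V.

+1.330 V

Pd²⁺/Pd is reduced (cathode, E° = +0.93 V) and Cd²⁺/Cd is oxidized (anode).
E°cell = +0.93 − (−0.40) = +1.33 V, with n = 2 electrons transferred.
Balancing gives Pd²⁺(aq) + Cd(s) → Pd(s) + Cd²⁺(aq); hence Q = [Cd²⁺(aq)] / [Pd²⁺(aq)] = 0.982 (log Q = −0.008).
By the Nernst equation, E = +1.33 − (0.0591/2)·(−0.008) = +1.330 V.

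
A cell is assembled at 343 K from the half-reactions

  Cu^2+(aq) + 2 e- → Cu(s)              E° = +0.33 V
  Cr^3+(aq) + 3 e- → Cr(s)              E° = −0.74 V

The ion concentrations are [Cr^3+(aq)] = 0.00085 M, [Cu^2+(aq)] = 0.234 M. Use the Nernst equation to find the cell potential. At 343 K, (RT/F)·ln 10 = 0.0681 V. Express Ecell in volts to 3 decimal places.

Cu²⁺/Cu is reduced (cathode, E° = +0.33 V) and Cr³⁺/Cr is oxidized (anode).
E°cell = +0.33 − (−0.74) = +1.07 V, with n = 6 electrons transferred.
The balanced reaction is 3 Cu^2+(aq) + 2 Cr(s) → 3 Cu(s) + 2 Cr^3+(aq), so Q = [Cr^3+(aq)]^2 / [Cu^2+(aq)]^3 = 5.64×10^−5 and log Q = −4.249.
Applying E = E° − (RT ln10/nF)·log Q gives +1.07 − (0.0681/6)(−4.249) = +1.118 V.

+1.118 V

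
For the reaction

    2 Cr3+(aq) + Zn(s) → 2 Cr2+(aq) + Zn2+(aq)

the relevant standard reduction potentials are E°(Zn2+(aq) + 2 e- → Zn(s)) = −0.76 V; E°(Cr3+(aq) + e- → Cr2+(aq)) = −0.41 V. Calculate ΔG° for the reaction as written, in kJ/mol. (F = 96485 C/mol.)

In the reaction as written Cr3+(aq) is reduced, so the Cr³⁺/Cr²⁺ couple is the cathode and Zn²⁺/Zn is the anode.
E°cell = −0.41 − (−0.76) = +0.35 V; balancing electrons gives n = 2.
ΔG° = −nFE°cell = −(2)(96485)(+0.35) J/mol = −67.5 kJ/mol.

−67.5 kJ/mol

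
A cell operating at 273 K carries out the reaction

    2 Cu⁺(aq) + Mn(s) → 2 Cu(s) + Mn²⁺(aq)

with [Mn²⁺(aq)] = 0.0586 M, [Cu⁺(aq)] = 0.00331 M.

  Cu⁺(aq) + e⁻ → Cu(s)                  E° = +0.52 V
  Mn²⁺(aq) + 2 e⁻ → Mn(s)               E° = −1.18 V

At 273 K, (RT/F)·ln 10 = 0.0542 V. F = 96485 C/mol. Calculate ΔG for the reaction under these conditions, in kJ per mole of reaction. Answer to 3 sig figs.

−309 kJ/mol

With Cu⁺/Cu reduced at the cathode, E°cell = +0.52 − (−1.18) = +1.70 V and n = 2.
Q = [Mn²⁺(aq)] / [Cu⁺(aq)]^2 = 5.35×10^3, so log Q = 3.728 and E = +1.70 − (0.0542/2)(3.728) = +1.5990 V.
ΔG = −nFE = −(2)(96485)(+1.5990) J/mol = −309 kJ/mol.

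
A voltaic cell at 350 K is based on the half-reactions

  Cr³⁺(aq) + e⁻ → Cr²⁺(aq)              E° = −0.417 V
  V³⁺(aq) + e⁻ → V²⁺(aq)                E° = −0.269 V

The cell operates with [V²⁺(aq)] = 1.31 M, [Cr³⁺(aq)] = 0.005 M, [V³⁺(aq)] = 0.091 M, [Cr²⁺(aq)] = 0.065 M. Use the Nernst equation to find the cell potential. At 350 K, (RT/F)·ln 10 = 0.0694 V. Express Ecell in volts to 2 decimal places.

+0.14 V

Since E°(V³⁺/V²⁺) > E°(Cr³⁺/Cr²⁺), V³⁺/V²⁺ serves as the cathode.
E°cell = E°cat − E°an = −0.269 − (−0.417) = +0.148 V; n = 1.
Balancing gives V³⁺(aq) + Cr²⁺(aq) → V²⁺(aq) + Cr³⁺(aq); hence Q = ([V²⁺(aq)]·[Cr³⁺(aq)]) / ([V³⁺(aq)]·[Cr²⁺(aq)]) = 1.11 (log Q = 0.044).
By the Nernst equation, E = +0.148 − (0.0694/1)·(0.044) = +0.14 V.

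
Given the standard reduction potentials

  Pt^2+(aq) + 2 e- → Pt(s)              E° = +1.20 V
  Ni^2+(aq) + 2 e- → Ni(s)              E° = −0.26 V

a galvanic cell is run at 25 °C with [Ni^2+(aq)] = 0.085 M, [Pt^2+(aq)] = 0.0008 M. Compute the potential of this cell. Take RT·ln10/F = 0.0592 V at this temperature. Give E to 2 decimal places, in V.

+1.40 V

Pt²⁺/Pt is reduced (cathode, E° = +1.20 V) and Ni²⁺/Ni is oxidized (anode).
The standard potential is +1.20 − (−0.26) = +1.46 V and the balanced reaction transfers n = 2 electrons.
For the overall reaction Pt^2+(aq) + Ni(s) → Pt(s) + Ni^2+(aq), Q = [Ni^2+(aq)] / [Pt^2+(aq)] = 106, giving log Q = 2.026.
By the Nernst equation, E = +1.46 − (0.0592/2)·(2.026) = +1.40 V.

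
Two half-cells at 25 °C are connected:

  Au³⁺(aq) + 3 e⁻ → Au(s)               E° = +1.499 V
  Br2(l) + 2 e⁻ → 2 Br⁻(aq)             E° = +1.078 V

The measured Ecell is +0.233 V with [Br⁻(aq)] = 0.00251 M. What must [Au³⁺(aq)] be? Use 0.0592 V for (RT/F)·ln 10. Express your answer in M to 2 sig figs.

0.019 M

The Au³⁺/Au couple has the larger reduction potential, so it is the cathode: E°cell = +1.499 − (+1.078) = +0.421 V and n = 6.
Rearranging E = E° − (0.0592/n)·log Q gives log Q = 6(+0.421 − (+0.233))/0.0592 = 19.054.
For 2 Au³⁺(aq) + 6 Br⁻(aq) → 2 Au(s) + 3 Br2(l), the reaction quotient is Q = 1 / ([Au³⁺(aq)]^2·[Br⁻(aq)]^6).
Solving for the unknown gives log [Au³⁺(aq)] = −1.726, so [Au³⁺(aq)] ≈ 0.019 M.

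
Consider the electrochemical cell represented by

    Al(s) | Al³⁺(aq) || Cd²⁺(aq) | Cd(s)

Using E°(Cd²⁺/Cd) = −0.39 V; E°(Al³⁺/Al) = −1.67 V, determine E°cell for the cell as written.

By convention the left-hand electrode in cell notation is the anode (oxidation) and the right-hand electrode is the cathode (reduction).
E°cell = E°(right) − E°(left) = −0.39 − (−1.67) = +1.28 V.

+1.28 V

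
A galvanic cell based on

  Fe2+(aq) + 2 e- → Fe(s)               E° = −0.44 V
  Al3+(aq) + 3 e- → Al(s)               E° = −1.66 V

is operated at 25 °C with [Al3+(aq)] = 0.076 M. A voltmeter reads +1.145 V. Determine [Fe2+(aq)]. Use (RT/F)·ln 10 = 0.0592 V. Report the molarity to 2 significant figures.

0.00052 M

With Fe²⁺/Fe at the cathode and Al³⁺/Al at the anode, E°cell = −0.44 − (−1.66) = +1.22 V (n = 6).
Since E = E° − (0.0592/n)·log Q, log Q = n(E° − E)/0.0592 = 7.601.
For 3 Fe2+(aq) + 2 Al(s) → 3 Fe(s) + 2 Al3+(aq), the reaction quotient is Q = [Al3+(aq)]^2 / [Fe2+(aq)]^3.
Substituting the known concentrations and solving, log [Fe2+(aq)] = −3.280 and [Fe2+(aq)] = 0.00052 M.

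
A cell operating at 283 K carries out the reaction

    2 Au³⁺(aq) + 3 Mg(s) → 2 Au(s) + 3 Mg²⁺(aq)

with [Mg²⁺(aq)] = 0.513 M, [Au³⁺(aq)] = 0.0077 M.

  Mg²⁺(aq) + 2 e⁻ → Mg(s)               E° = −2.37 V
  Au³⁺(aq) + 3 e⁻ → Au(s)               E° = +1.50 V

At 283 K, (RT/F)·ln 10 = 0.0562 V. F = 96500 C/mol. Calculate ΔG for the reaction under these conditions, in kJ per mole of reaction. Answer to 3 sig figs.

−2220 kJ/mol

The standard cell potential is +1.50 − (−2.37) = +3.87 V, with n = 6 electrons in the balanced equation.
Here Q = [Mg²⁺(aq)]^3 / [Au³⁺(aq)]^2 = 2.28×10^3 (log Q = 3.357), giving E = +3.87 − (0.0562/6)·(3.357) = +3.8386 V.
Finally ΔG = −nFE = −(6)(96500 C/mol)(+3.8386 V) = −2220 kJ/mol.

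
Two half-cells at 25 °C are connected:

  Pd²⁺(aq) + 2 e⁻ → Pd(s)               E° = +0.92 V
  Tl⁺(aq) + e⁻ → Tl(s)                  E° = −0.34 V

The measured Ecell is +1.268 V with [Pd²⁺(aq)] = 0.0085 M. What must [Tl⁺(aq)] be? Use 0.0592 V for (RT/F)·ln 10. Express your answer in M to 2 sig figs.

0.068 M

The Pd²⁺/Pd couple has the larger reduction potential, so it is the cathode: E°cell = +0.92 − (−0.34) = +1.26 V and n = 2.
From the Nernst equation, log Q = n(E° − E)/0.0592 = 2·(+1.26 − (+1.268))/0.0592 = −0.270.
The balanced reaction is Pd²⁺(aq) + 2 Tl(s) → Pd(s) + 2 Tl⁺(aq), so Q = [Tl⁺(aq)]^2 / [Pd²⁺(aq)].
Substituting the known concentrations and solving, log [Tl⁺(aq)] = −1.170 and [Tl⁺(aq)] = 0.068 M.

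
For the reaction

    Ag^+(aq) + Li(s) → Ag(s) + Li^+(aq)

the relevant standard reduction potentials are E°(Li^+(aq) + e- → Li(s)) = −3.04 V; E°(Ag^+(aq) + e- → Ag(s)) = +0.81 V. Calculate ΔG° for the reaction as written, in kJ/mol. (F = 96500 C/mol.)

In the reaction as written Ag^+(aq) is reduced, so the Ag⁺/Ag couple is the cathode and Li⁺/Li is the anode.
E°cell = +0.81 − (−3.04) = +3.85 V; balancing electrons gives n = 1.
ΔG° = −nFE°cell = −(1)(96500)(+3.85) J/mol = −372 kJ/mol.

−372 kJ/mol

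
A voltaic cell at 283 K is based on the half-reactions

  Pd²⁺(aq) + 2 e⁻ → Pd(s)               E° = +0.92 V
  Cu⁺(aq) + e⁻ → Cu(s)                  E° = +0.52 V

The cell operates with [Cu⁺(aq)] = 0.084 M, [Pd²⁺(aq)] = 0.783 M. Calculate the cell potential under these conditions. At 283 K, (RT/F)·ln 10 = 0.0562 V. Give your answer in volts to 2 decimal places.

+0.46 V

Since E°(Pd²⁺/Pd) > E°(Cu⁺/Cu), Pd²⁺/Pd serves as the cathode.
E°cell = +0.92 − (+0.52) = +0.40 V, with n = 2 electrons transferred.
Balancing gives Pd²⁺(aq) + 2 Cu(s) → Pd(s) + 2 Cu⁺(aq); hence Q = [Cu⁺(aq)]^2 / [Pd²⁺(aq)] = 0.00901 (log Q = −2.045).
E = E° − (0.0562/n)·log Q = +0.40 − (0.0562/2)(−2.045) = +0.46 V.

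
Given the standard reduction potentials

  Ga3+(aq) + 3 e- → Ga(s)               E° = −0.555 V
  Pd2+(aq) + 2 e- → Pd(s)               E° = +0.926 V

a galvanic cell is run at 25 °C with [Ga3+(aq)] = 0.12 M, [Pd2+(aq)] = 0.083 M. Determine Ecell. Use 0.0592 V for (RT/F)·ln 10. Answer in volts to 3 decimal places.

Pd²⁺/Pd is reduced (cathode, E° = +0.926 V) and Ga³⁺/Ga is oxidized (anode).
E°cell = +0.926 − (−0.555) = +1.481 V, with n = 6 electrons transferred.
Balancing gives 3 Pd2+(aq) + 2 Ga(s) → 3 Pd(s) + 2 Ga3+(aq); hence Q = [Ga3+(aq)]^2 / [Pd2+(aq)]^3 = 25.2 (log Q = 1.401).
By the Nernst equation, E = +1.481 − (0.0592/6)·(1.401) = +1.467 V.

+1.467 V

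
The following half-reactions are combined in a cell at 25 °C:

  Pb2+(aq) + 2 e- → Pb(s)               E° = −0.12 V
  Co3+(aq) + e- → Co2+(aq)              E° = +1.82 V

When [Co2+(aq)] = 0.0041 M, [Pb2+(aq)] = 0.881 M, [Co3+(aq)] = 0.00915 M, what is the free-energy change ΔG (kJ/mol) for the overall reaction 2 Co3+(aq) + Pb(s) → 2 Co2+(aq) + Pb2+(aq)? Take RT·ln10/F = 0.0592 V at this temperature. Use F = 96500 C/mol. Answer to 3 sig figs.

−379 kJ/mol

The standard cell potential is +1.82 − (−0.12) = +1.94 V, with n = 2 electrons in the balanced equation.
The reaction quotient is ([Co2+(aq)]^2·[Pb2+(aq)]) / [Co3+(aq)]^2 = 0.177; by Nernst, E = +1.94 − (0.0592/2)(−0.752) = +1.9623 V.
ΔG = −nFE = −(2)(96500)(+1.9623) J/mol = −379 kJ/mol.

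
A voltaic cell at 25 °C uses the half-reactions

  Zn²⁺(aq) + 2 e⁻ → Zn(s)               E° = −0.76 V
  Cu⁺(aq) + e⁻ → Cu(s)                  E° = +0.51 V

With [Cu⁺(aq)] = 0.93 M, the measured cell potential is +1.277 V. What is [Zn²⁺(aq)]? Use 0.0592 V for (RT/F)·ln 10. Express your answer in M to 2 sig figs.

0.50 M

The Cu⁺/Cu couple has the larger reduction potential, so it is the cathode: E°cell = +0.51 − (−0.76) = +1.27 V and n = 2.
Since E = E° − (0.0592/n)·log Q, log Q = n(E° − E)/0.0592 = −0.236.
Balancing electrons gives 2 Cu⁺(aq) + Zn(s) → 2 Cu(s) + Zn²⁺(aq); thus Q = [Zn²⁺(aq)] / [Cu⁺(aq)]^2.
Substituting the known concentrations and solving, log [Zn²⁺(aq)] = −0.299 and [Zn²⁺(aq)] = 0.50 M.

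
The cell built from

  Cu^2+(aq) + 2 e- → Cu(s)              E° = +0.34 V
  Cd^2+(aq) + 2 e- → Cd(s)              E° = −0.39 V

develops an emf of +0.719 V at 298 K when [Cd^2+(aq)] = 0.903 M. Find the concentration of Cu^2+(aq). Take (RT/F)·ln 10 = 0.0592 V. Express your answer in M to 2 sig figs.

0.38 M

With Cu²⁺/Cu at the cathode and Cd²⁺/Cd at the anode, E°cell = +0.34 − (−0.39) = +0.73 V (n = 2).
From the Nernst equation, log Q = n(E° − E)/0.0592 = 2·(+0.73 − (+0.719))/0.0592 = 0.372.
For Cu^2+(aq) + Cd(s) → Cu(s) + Cd^2+(aq), the reaction quotient is Q = [Cd^2+(aq)] / [Cu^2+(aq)].
Substituting the known concentrations and solving, log [Cu^2+(aq)] = −0.416 and [Cu^2+(aq)] = 0.38 M.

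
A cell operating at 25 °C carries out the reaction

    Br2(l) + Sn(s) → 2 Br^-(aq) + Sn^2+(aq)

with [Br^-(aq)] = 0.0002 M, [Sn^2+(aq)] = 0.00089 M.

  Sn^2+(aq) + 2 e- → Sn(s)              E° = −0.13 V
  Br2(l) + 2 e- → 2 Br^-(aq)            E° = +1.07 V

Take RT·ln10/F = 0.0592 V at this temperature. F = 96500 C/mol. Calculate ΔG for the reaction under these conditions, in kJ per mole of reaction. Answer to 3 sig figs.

E°cell = +1.07 − (−0.13) = +1.20 V; the balanced reaction transfers n = 2 electrons.
Here Q = [Br^-(aq)]^2·[Sn^2+(aq)] = 3.56×10^−11 (log Q = −10.449), giving E = +1.20 − (0.0592/2)·(−10.449) = +1.5093 V.
Then ΔG = −nFE = −2 × 96500 × +1.5093 J/mol = −291 kJ/mol.

−291 kJ/mol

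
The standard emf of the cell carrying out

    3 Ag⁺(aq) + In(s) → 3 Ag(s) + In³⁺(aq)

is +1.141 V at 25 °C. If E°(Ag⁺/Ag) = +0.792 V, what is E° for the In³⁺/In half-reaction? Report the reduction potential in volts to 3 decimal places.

−0.349 V

In the reaction as written the Ag⁺/Ag couple is reduced (cathode) and In³⁺/In is oxidized (anode), so E°cell = E°(Ag⁺/Ag) − E°(In³⁺/In).
E°(In³⁺/In) = E°(cathode) − E°cell = +0.792 − (+1.141) = −0.349 V.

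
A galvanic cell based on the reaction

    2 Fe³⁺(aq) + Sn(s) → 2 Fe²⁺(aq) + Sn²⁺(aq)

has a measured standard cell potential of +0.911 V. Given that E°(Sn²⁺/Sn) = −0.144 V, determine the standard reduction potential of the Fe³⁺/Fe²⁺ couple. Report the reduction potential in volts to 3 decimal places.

+0.767 V

In the reaction as written the Fe³⁺/Fe²⁺ couple is reduced (cathode) and Sn²⁺/Sn is oxidized (anode), so E°cell = E°(Fe³⁺/Fe²⁺) − E°(Sn²⁺/Sn).
E°(Fe³⁺/Fe²⁺) = E°cell + E°(anode) = +0.911 + (−0.144) = +0.767 V.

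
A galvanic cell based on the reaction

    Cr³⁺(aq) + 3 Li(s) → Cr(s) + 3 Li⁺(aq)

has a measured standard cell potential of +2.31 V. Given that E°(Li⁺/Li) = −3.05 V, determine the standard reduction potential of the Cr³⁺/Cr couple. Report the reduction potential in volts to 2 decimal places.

In the reaction as written the Cr³⁺/Cr couple is reduced (cathode) and Li⁺/Li is oxidized (anode), so E°cell = E°(Cr³⁺/Cr) − E°(Li⁺/Li).
E°(Cr³⁺/Cr) = E°cell + E°(anode) = +2.31 + (−3.05) = −0.74 V.

−0.74 V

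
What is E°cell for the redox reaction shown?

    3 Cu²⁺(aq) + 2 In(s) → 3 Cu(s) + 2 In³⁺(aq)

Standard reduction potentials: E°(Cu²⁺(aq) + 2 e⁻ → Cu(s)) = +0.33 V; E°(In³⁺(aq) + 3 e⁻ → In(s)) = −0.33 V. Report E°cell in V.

+0.66 V

Cu²⁺(aq) gains electrons, so the Cu²⁺/Cu couple is the cathode; the In³⁺/In couple is the anode.
E°cell = E°(cathode) − E°(anode) = +0.33 − (−0.33) = +0.66 V.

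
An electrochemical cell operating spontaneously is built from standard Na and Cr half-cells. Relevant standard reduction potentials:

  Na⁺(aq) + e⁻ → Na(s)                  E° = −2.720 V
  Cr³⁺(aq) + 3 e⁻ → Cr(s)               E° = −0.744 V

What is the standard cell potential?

Of the two couples in this cell, the one with the more positive reduction potential is reduced at the cathode: here that is Cr³⁺/Cr (−0.744 V); Na⁺/Na (−2.720 V) is the anode.
E°cell = E°(cathode) − E°(anode) = −0.744 − (−2.720) = +1.976 V.

+1.976 V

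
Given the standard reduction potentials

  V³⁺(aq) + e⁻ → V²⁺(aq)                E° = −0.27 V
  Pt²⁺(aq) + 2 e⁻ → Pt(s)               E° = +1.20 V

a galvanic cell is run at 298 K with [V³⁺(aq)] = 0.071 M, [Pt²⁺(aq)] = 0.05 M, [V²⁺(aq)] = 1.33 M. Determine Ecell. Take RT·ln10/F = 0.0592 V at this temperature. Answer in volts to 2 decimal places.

The Pt²⁺/Pt couple has the more positive E°, so it is the cathode; V³⁺/V²⁺ is the anode.
The standard potential is +1.20 − (−0.27) = +1.47 V and the balanced reaction transfers n = 2 electrons.
For the overall reaction Pt²⁺(aq) + 2 V²⁺(aq) → Pt(s) + 2 V³⁺(aq), Q = [V³⁺(aq)]^2 / ([Pt²⁺(aq)]·[V²⁺(aq)]^2) = 0.057, giving log Q = −1.244.
By the Nernst equation, E = +1.47 − (0.0592/2)·(−1.244) = +1.51 V.

+1.51 V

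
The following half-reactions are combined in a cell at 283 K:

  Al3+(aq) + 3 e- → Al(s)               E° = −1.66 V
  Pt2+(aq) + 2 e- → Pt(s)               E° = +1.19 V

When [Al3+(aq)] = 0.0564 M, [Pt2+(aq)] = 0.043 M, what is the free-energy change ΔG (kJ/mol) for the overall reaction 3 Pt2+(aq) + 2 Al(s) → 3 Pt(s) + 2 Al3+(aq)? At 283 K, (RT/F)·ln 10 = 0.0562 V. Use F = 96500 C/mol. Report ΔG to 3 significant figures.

E°cell = +1.19 − (−1.66) = +2.85 V; the balanced reaction transfers n = 6 electrons.
Here Q = [Al3+(aq)]^2 / [Pt2+(aq)]^3 = 40 (log Q = 1.602), giving E = +2.85 − (0.0562/6)·(1.602) = +2.8350 V.
ΔG = −nFE = −(6)(96500)(+2.8350) J/mol = −1640 kJ/mol.

−1640 kJ/mol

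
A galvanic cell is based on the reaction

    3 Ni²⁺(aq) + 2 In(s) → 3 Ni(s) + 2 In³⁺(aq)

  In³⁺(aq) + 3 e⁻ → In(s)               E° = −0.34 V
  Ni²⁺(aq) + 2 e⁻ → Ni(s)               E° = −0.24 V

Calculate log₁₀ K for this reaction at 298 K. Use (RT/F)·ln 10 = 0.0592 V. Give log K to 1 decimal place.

The Ni²⁺/Ni couple is reduced (cathode); E°cell = −0.24 − (−0.34) = +0.10 V with n = 6.
At equilibrium E = 0, so log K = nE°cell / 0.0592 = (6)(+0.10) / 0.0592 = 10.1.

log K = 10.1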